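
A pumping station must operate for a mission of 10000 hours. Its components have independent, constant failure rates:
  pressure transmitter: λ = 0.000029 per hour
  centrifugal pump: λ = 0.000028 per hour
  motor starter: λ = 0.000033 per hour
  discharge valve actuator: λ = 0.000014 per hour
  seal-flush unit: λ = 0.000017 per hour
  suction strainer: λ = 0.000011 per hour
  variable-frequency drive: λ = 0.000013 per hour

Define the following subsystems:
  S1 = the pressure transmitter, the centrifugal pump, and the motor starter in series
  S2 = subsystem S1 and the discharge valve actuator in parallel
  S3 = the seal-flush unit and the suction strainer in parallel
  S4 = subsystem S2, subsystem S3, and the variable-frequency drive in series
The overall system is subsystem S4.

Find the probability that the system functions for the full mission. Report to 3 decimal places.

R(pressure transmitter) = exp(−0.000029 × 10000) = 0.74826
R(centrifugal pump) = exp(−0.000028 × 10000) = 0.75578
R(motor starter) = exp(−0.000033 × 10000) = 0.71892
R(discharge valve actuator) = exp(−0.000014 × 10000) = 0.86936
R(seal-flush unit) = exp(−0.000017 × 10000) = 0.84366
R(suction strainer) = exp(−0.000011 × 10000) = 0.89583
R(variable-frequency drive) = exp(−0.000013 × 10000) = 0.87810
Series (pressure transmitter, centrifugal pump, and motor starter): 0.74826 × 0.75578 × 0.71892 = 0.40656
Parallel ([0.40656] and discharge valve actuator): 1 − (1 − 0.40656)(1 − 0.86936) = 0.92247
Parallel (seal-flush unit and suction strainer): 1 − (1 − 0.84366)(1 − 0.89583) = 0.98371
Series ([0.92247], [0.98371], and variable-frequency drive): 0.92247 × 0.98371 × 0.87810 = 0.797

0.797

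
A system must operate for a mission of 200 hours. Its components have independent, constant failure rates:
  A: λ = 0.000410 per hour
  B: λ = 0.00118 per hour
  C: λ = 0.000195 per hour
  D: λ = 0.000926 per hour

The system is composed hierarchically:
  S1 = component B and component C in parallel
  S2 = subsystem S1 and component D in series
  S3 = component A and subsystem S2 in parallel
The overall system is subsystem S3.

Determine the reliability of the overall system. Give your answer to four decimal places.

0.9862

R(A) = exp(−0.000410 × 200) = 0.921272
R(B) = exp(−0.00118 × 200) = 0.789781
R(C) = exp(−0.000195 × 200) = 0.961751
R(D) = exp(−0.000926 × 200) = 0.830938
Parallel (B and C): 1 − (1 − 0.789781)(1 − 0.961751) = 0.991959
Series ([0.991959] and D): 0.991959 × 0.830938 = 0.824256
Parallel (A and [0.824256]): 1 − (1 − 0.921272)(1 − 0.824256) = 0.9862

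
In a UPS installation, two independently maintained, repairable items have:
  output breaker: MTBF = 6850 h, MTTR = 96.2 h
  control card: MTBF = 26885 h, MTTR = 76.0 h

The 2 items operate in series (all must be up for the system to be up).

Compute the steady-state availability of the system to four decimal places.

0.9834

A(output breaker) = MTBF/(MTBF+MTTR) = 6850/(6850+96.2) = 0.986151
A(control card) = MTBF/(MTBF+MTTR) = 26885/(26885+76.0) = 0.997181
Series availability: 0.986151 × 0.997181 = 0.9834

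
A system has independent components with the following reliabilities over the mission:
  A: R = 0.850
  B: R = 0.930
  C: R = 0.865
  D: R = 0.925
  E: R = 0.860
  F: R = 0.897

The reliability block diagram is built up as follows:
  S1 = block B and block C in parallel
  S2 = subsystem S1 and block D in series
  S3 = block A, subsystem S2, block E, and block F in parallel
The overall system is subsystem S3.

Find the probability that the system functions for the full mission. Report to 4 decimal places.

0.9998

Parallel (B and C): 1 − (1 − 0.930000)(1 − 0.865000) = 0.990550
Series ([0.990550] and D): 0.990550 × 0.925000 = 0.916259
Parallel (A, [0.916259], E, and F): 1 − (1 − 0.850000)(1 − 0.916259)(1 − 0.860000)(1 − 0.897000) = 0.9998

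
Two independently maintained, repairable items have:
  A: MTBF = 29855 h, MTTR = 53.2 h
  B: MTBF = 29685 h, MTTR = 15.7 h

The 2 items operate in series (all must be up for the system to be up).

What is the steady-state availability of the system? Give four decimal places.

A(A) = MTBF/(MTBF+MTTR) = 29855/(29855+53.2) = 0.998221
A(B) = MTBF/(MTBF+MTTR) = 29685/(29685+15.7) = 0.999471
Series availability: 0.998221 × 0.999471 = 0.9977

0.9977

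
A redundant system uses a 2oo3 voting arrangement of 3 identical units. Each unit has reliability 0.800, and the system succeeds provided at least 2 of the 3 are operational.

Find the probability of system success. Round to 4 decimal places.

0.8960

R = Σ_{i=2}^{3} C(3,i) p^i (1−p)^{3−i} with p = 0.800
C(3,2)·0.800^2·0.200^1 = 0.384000
C(3,3)·0.800^3·0.200^0 = 0.512000
Sum = 0.8960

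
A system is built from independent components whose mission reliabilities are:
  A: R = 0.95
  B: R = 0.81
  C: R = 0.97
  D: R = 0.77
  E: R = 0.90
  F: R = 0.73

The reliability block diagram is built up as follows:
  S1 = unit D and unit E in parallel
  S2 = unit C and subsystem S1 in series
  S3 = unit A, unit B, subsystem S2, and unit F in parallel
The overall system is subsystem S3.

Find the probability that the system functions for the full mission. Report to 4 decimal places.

0.9999

Parallel (D and E): 1 − (1 − 0.770000)(1 − 0.900000) = 0.977000
Series (C and [0.977000]): 0.970000 × 0.977000 = 0.947690
Parallel (A, B, [0.947690], and F): 1 − (1 − 0.950000)(1 − 0.810000)(1 − 0.947690)(1 − 0.730000) = 0.9999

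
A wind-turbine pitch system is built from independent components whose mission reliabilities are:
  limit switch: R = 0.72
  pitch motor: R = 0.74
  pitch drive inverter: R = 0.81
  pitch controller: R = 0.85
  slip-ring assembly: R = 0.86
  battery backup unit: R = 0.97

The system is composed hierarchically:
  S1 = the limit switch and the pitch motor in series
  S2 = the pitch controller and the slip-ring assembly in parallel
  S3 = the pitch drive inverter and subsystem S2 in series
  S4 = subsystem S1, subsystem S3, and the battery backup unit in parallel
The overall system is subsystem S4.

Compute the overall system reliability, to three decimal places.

0.997

Series (limit switch and pitch motor): 0.72000 × 0.74000 = 0.53280
Parallel (pitch controller and slip-ring assembly): 1 − (1 − 0.85000)(1 − 0.86000) = 0.97900
Series (pitch drive inverter and [0.97900]): 0.81000 × 0.97900 = 0.79299
Parallel ([0.53280], [0.79299], and battery backup unit): 1 − (1 − 0.53280)(1 − 0.79299)(1 − 0.97000) = 0.997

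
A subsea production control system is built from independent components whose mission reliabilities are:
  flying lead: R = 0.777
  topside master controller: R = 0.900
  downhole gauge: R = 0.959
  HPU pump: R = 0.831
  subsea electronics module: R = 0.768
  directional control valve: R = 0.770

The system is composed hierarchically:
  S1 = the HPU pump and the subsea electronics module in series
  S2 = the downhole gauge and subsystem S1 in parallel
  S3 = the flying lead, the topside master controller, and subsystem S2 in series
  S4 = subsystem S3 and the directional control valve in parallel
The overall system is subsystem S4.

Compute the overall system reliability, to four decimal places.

Series (HPU pump and subsea electronics module): 0.831000 × 0.768000 = 0.638208
Parallel (downhole gauge and [0.638208]): 1 − (1 − 0.959000)(1 − 0.638208) = 0.985167
Series (flying lead, topside master controller, and [0.985167]): 0.777000 × 0.900000 × 0.985167 = 0.688927
Parallel ([0.688927] and directional control valve): 1 − (1 − 0.688927)(1 − 0.770000) = 0.9285

0.9285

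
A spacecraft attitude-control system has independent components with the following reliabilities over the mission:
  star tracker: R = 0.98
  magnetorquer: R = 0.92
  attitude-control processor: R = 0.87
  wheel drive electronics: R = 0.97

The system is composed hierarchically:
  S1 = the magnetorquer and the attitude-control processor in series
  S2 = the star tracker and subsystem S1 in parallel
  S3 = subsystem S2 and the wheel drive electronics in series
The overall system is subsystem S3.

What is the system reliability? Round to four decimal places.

Series (magnetorquer and attitude-control processor): 0.920000 × 0.870000 = 0.800400
Parallel (star tracker and [0.800400]): 1 − (1 − 0.980000)(1 − 0.800400) = 0.996008
Series ([0.996008] and wheel drive electronics): 0.996008 × 0.970000 = 0.9661

0.9661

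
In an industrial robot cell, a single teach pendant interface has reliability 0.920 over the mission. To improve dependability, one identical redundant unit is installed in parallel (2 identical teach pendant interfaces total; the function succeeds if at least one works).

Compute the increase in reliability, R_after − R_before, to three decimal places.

R_before = 0.920
R_after = 1 − (1 − 0.920)^2 = 0.994
ΔR = 0.994 − 0.920 = 0.074

0.074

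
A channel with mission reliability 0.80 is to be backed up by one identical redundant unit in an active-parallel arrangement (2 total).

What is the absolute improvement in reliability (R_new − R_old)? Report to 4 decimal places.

0.1600

R_before = 0.80
R_after = 1 − (1 − 0.80)^2 = 0.9600
ΔR = 0.9600 − 0.80 = 0.1600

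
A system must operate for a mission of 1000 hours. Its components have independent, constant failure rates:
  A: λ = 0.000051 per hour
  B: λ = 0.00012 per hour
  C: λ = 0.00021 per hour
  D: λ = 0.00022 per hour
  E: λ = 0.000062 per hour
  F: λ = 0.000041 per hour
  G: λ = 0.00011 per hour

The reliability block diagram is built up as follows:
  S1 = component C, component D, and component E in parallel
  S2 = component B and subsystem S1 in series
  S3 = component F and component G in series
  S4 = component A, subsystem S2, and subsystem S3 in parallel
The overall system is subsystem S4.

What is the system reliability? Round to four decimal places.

R(A) = exp(−0.000051 × 1000) = 0.950279
R(B) = exp(−0.00012 × 1000) = 0.886920
R(C) = exp(−0.00021 × 1000) = 0.810584
R(D) = exp(−0.00022 × 1000) = 0.802519
R(E) = exp(−0.000062 × 1000) = 0.939883
R(F) = exp(−0.000041 × 1000) = 0.959829
R(G) = exp(−0.00011 × 1000) = 0.895834
Parallel (C, D, and E): 1 − (1 − 0.810584)(1 − 0.802519)(1 − 0.939883) = 0.997751
Series (B and [0.997751]): 0.886920 × 0.997751 = 0.884925
Series (F and G): 0.959829 × 0.895834 = 0.859847
Parallel (A, [0.884925], and [0.859847]): 1 − (1 − 0.950279)(1 − 0.884925)(1 − 0.859847) = 0.9992

0.9992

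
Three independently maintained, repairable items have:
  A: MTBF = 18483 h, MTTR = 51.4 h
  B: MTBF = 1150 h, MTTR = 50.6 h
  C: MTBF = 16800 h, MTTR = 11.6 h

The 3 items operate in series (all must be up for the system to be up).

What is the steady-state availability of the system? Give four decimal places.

0.9545

A(A) = MTBF/(MTBF+MTTR) = 18483/(18483+51.4) = 0.997227
A(B) = MTBF/(MTBF+MTTR) = 1150/(1150+50.6) = 0.957854
A(C) = MTBF/(MTBF+MTTR) = 16800/(16800+11.6) = 0.999310
Series availability: 0.997227 × 0.957854 × 0.999310 = 0.9545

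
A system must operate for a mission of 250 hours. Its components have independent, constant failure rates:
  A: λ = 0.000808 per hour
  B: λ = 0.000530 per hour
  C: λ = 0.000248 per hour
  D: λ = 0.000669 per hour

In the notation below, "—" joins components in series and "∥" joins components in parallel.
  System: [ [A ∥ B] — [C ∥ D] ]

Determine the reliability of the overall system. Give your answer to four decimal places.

R(A) = exp(−0.000808 × 250) = 0.817095
R(B) = exp(−0.000530 × 250) = 0.875903
R(C) = exp(−0.000248 × 250) = 0.939883
R(D) = exp(−0.000669 × 250) = 0.845988
Parallel (A and B): 1 − (1 − 0.817095)(1 − 0.875903) = 0.977302
Parallel (C and D): 1 − (1 − 0.939883)(1 − 0.845988) = 0.990741
Series ([0.977302] and [0.990741]): 0.977302 × 0.990741 = 0.9683

0.9683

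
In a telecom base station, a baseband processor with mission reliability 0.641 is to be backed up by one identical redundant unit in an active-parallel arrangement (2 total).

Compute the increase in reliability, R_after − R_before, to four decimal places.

R_before = 0.641
R_after = 1 − (1 − 0.641)^2 = 0.8711
ΔR = 0.8711 − 0.641 = 0.2301

0.2301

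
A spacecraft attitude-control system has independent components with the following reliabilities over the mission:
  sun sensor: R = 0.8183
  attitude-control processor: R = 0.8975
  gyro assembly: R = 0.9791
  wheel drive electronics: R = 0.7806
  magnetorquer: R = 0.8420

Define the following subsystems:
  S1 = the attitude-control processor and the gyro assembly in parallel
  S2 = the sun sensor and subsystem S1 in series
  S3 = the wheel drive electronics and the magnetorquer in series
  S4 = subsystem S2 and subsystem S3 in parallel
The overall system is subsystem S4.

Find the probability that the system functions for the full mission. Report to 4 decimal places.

0.9371

Parallel (attitude-control processor and gyro assembly): 1 − (1 − 0.897500)(1 − 0.979100) = 0.997858
Series (sun sensor and [0.997858]): 0.818300 × 0.997858 = 0.816547
Series (wheel drive electronics and magnetorquer): 0.780600 × 0.842000 = 0.657265
Parallel ([0.816547] and [0.657265]): 1 − (1 − 0.816547)(1 − 0.657265) = 0.9371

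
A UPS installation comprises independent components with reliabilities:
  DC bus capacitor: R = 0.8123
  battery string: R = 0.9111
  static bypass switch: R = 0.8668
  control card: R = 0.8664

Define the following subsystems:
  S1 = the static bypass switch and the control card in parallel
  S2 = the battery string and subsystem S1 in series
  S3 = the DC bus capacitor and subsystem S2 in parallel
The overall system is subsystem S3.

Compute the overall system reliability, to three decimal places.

Parallel (static bypass switch and control card): 1 − (1 − 0.86680)(1 − 0.86640) = 0.98220
Series (battery string and [0.98220]): 0.91110 × 0.98220 = 0.89488
Parallel (DC bus capacitor and [0.89488]): 1 − (1 − 0.81230)(1 − 0.89488) = 0.980

0.980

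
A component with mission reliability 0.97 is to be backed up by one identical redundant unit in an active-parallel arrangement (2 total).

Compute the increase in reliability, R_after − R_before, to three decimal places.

0.029

R_before = 0.97
R_after = 1 − (1 − 0.97)^2 = 0.999
ΔR = 0.999 − 0.97 = 0.029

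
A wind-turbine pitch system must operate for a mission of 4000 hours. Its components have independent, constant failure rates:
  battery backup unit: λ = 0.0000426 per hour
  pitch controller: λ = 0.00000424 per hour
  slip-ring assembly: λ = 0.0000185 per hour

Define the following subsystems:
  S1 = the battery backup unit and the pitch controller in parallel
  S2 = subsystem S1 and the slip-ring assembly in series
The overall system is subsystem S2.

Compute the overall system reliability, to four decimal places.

R(battery backup unit) = exp(−0.0000426 × 4000) = 0.843327
R(pitch controller) = exp(−0.00000424 × 4000) = 0.983183
R(slip-ring assembly) = exp(−0.0000185 × 4000) = 0.928672
Parallel (battery backup unit and pitch controller): 1 − (1 − 0.843327)(1 − 0.983183) = 0.997365
Series ([0.997365] and slip-ring assembly): 0.997365 × 0.928672 = 0.9262

0.9262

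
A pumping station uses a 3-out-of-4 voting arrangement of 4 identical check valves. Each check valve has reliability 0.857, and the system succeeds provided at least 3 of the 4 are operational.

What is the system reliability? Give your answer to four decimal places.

0.8994

R = Σ_{i=3}^{4} C(4,i) p^i (1−p)^{4−i} with p = 0.857
C(4,3)·0.857^3·0.143^1 = 0.360030
C(4,4)·0.857^4·0.143^0 = 0.539415
Sum = 0.8994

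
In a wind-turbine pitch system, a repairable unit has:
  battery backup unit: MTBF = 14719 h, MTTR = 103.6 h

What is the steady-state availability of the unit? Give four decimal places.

0.9930

A(battery backup unit) = MTBF/(MTBF+MTTR) = 14719/(14719+103.6) = 0.9930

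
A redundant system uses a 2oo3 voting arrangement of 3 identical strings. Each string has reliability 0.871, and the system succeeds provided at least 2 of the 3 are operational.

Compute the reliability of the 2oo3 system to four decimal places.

R = Σ_{i=2}^{3} C(3,i) p^i (1−p)^{3−i} with p = 0.871
C(3,2)·0.871^2·0.129^1 = 0.293594
C(3,3)·0.871^3·0.129^0 = 0.660776
Sum = 0.9544

0.9544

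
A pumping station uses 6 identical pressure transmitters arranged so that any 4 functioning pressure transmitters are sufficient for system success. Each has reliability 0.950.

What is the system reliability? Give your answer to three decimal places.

0.998

R = Σ_{i=4}^{6} C(6,i) p^i (1−p)^{6−i} with p = 0.950
C(6,4)·0.950^4·0.050^2 = 0.03054
C(6,5)·0.950^5·0.050^1 = 0.23213
C(6,6)·0.950^6·0.050^0 = 0.73509
Sum = 0.998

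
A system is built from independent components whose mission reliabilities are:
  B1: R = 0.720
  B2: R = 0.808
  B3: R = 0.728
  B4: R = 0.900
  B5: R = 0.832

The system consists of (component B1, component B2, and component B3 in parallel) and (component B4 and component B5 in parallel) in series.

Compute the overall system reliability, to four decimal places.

0.9688

Parallel (B1, B2, and B3): 1 − (1 − 0.720000)(1 − 0.808000)(1 − 0.728000) = 0.985377
Parallel (B4 and B5): 1 − (1 − 0.900000)(1 − 0.832000) = 0.983200
Series ([0.985377] and [0.983200]): 0.985377 × 0.983200 = 0.9688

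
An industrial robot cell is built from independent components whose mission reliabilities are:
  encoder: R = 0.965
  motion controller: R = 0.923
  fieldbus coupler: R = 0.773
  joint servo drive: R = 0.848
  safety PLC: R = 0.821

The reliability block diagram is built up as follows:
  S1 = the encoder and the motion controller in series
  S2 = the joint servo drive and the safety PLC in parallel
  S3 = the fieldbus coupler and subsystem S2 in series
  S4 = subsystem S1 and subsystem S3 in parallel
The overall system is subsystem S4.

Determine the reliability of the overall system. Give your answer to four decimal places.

0.9729

Series (encoder and motion controller): 0.965000 × 0.923000 = 0.890695
Parallel (joint servo drive and safety PLC): 1 − (1 − 0.848000)(1 − 0.821000) = 0.972792
Series (fieldbus coupler and [0.972792]): 0.773000 × 0.972792 = 0.751968
Parallel ([0.890695] and [0.751968]): 1 − (1 − 0.890695)(1 − 0.751968) = 0.9729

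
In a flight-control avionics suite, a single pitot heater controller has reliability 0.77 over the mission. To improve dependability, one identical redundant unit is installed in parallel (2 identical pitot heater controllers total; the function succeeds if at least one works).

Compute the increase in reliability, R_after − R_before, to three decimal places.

0.177

R_before = 0.77
R_after = 1 − (1 − 0.77)^2 = 0.947
ΔR = 0.947 − 0.77 = 0.177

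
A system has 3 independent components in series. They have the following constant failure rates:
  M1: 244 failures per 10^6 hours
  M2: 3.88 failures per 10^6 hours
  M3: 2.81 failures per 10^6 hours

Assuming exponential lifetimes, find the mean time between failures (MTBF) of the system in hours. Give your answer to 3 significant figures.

Series of exponential components: λ_sys = Σ λ_i
λ_sys = 0.000244 + 0.00000388 + 0.00000281 = 2.5069e-04 /h
MTBF = 1 / λ_sys = 3990 h

3990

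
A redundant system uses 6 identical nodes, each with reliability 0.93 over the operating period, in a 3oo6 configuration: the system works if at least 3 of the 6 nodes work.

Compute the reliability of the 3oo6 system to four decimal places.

R = Σ_{i=3}^{6} C(6,i) p^i (1−p)^{6−i} with p = 0.93
C(6,3)·0.93^3·0.07^3 = 0.005518
C(6,4)·0.93^4·0.07^2 = 0.054982
C(6,5)·0.93^5·0.07^1 = 0.292189
C(6,6)·0.93^6·0.07^0 = 0.646990
Sum = 0.9997

0.9997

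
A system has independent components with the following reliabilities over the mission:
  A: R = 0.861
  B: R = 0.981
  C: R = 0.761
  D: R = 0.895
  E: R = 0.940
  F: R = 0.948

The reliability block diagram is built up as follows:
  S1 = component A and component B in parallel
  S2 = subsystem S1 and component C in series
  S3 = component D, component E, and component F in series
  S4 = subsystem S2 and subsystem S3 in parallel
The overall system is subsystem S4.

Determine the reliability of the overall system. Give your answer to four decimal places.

Parallel (A and B): 1 − (1 − 0.861000)(1 − 0.981000) = 0.997359
Series ([0.997359] and C): 0.997359 × 0.761000 = 0.758990
Series (D, E, and F): 0.895000 × 0.940000 × 0.948000 = 0.797552
Parallel ([0.758990] and [0.797552]): 1 − (1 − 0.758990)(1 − 0.797552) = 0.9512

0.9512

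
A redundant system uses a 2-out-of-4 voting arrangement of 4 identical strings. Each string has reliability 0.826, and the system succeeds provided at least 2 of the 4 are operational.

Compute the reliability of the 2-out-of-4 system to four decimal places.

0.9817

R = Σ_{i=2}^{4} C(4,i) p^i (1−p)^{4−i} with p = 0.826
C(4,2)·0.826^2·0.174^2 = 0.123940
C(4,3)·0.826^3·0.174^1 = 0.392238
C(4,4)·0.826^4·0.174^0 = 0.465501
Sum = 0.9817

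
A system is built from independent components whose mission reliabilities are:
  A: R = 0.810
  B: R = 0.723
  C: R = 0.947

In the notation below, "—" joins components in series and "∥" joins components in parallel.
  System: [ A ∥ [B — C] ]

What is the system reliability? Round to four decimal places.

0.9401

Series (B and C): 0.723000 × 0.947000 = 0.684681
Parallel (A and [0.684681]): 1 − (1 − 0.810000)(1 − 0.684681) = 0.9401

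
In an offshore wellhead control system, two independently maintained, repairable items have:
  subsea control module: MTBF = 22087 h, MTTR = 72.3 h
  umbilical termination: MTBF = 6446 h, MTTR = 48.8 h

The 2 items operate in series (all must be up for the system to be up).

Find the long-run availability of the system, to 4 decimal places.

A(subsea control module) = MTBF/(MTBF+MTTR) = 22087/(22087+72.3) = 0.996737
A(umbilical termination) = MTBF/(MTBF+MTTR) = 6446/(6446+48.8) = 0.992486
Series availability: 0.996737 × 0.992486 = 0.9892

0.9892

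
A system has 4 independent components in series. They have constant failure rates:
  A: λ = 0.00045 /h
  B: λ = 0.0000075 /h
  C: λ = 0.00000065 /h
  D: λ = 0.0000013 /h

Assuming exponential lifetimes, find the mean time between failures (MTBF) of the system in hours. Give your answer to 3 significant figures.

Series of exponential components: λ_sys = Σ λ_i
λ_sys = 0.00045 + 0.0000075 + 0.00000065 + 0.0000013 = 4.5945e-04 /h
MTBF = 1 / λ_sys = 2180 h

2180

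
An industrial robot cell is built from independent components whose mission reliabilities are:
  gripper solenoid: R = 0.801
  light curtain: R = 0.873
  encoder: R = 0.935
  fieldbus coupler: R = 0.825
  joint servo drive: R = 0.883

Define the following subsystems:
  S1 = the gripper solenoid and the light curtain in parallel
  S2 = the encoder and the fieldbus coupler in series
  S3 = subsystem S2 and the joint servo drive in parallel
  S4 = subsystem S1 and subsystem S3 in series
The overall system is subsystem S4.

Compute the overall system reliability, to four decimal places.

0.9487

Parallel (gripper solenoid and light curtain): 1 − (1 − 0.801000)(1 − 0.873000) = 0.974727
Series (encoder and fieldbus coupler): 0.935000 × 0.825000 = 0.771375
Parallel ([0.771375] and joint servo drive): 1 − (1 − 0.771375)(1 − 0.883000) = 0.973251
Series ([0.974727] and [0.973251]): 0.974727 × 0.973251 = 0.9487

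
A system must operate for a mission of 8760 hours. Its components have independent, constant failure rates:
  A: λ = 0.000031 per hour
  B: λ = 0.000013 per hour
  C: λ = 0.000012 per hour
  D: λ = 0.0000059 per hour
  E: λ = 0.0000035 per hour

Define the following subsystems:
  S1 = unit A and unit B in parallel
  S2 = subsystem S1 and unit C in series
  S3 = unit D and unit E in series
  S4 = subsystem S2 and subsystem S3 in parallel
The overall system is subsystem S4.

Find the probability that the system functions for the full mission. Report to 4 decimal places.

0.9903

R(A) = exp(−0.000031 × 8760) = 0.762190
R(B) = exp(−0.000013 × 8760) = 0.892365
R(C) = exp(−0.000012 × 8760) = 0.900216
R(D) = exp(−0.0000059 × 8760) = 0.949629
R(E) = exp(−0.0000035 × 8760) = 0.969805
Parallel (A and B): 1 − (1 − 0.762190)(1 − 0.892365) = 0.974403
Series ([0.974403] and C): 0.974403 × 0.900216 = 0.877173
Series (D and E): 0.949629 × 0.969805 = 0.920955
Parallel ([0.877173] and [0.920955]): 1 − (1 − 0.877173)(1 − 0.920955) = 0.9903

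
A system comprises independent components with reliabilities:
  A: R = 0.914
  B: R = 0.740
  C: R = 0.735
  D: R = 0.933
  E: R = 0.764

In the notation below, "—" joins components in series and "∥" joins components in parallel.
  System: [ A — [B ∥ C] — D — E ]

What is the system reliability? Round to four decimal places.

Parallel (B and C): 1 − (1 − 0.740000)(1 − 0.735000) = 0.931100
Series (A, [0.931100], D, and E): 0.914000 × 0.931100 × 0.933000 × 0.764000 = 0.6066

0.6066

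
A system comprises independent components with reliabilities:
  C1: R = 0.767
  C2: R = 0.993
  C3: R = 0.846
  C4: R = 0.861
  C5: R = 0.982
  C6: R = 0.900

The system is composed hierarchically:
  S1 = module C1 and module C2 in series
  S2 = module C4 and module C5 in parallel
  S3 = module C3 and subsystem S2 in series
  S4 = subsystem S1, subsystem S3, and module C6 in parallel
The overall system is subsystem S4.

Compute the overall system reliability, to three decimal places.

0.996

Series (C1 and C2): 0.76700 × 0.99300 = 0.76163
Parallel (C4 and C5): 1 − (1 − 0.86100)(1 − 0.98200) = 0.99750
Series (C3 and [0.99750]): 0.84600 × 0.99750 = 0.84389
Parallel ([0.76163], [0.84389], and C6): 1 − (1 − 0.76163)(1 − 0.84389)(1 − 0.90000) = 0.996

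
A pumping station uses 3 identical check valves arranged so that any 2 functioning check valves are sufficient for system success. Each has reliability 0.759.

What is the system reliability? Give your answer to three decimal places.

0.854

R = Σ_{i=2}^{3} C(3,i) p^i (1−p)^{3−i} with p = 0.759
C(3,2)·0.759^2·0.241^1 = 0.41651
C(3,3)·0.759^3·0.241^0 = 0.43725
Sum = 0.854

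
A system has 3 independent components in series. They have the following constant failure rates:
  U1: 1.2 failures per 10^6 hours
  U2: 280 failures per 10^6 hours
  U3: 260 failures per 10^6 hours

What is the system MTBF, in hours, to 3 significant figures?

Series of exponential components: λ_sys = Σ λ_i
λ_sys = 0.0000012 + 0.00028 + 0.00026 = 5.4120e-04 /h
MTBF = 1 / λ_sys = 1850 h

1850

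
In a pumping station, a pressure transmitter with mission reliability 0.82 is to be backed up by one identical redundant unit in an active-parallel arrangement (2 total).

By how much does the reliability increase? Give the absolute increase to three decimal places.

R_before = 0.82
R_after = 1 − (1 − 0.82)^2 = 0.968
ΔR = 0.968 − 0.82 = 0.148

0.148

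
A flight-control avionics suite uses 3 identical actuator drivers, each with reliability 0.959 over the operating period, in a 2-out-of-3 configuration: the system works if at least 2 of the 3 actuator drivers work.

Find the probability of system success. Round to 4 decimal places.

0.9951

R = Σ_{i=2}^{3} C(3,i) p^i (1−p)^{3−i} with p = 0.959
C(3,2)·0.959^2·0.041^1 = 0.113121
C(3,3)·0.959^3·0.041^0 = 0.881974
Sum = 0.9951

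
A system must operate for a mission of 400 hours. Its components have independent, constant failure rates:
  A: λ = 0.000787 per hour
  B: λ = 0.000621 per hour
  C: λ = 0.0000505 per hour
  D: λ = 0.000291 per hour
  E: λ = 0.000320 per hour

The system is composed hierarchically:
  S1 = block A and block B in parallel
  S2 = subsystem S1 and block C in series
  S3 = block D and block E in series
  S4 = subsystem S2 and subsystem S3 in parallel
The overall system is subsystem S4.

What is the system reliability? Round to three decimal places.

0.983

R(A) = exp(−0.000787 × 400) = 0.72993
R(B) = exp(−0.000621 × 400) = 0.78005
R(C) = exp(−0.0000505 × 400) = 0.98000
R(D) = exp(−0.000291 × 400) = 0.89012
R(E) = exp(−0.000320 × 400) = 0.87985
Parallel (A and B): 1 − (1 − 0.72993)(1 − 0.78005) = 0.94060
Series ([0.94060] and C): 0.94060 × 0.98000 = 0.92179
Series (D and E): 0.89012 × 0.87985 = 0.78317
Parallel ([0.92179] and [0.78317]): 1 − (1 − 0.92179)(1 − 0.78317) = 0.983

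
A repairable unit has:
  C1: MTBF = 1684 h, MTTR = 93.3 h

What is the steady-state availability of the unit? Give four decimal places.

A(C1) = MTBF/(MTBF+MTTR) = 1684/(1684+93.3) = 0.9475

0.9475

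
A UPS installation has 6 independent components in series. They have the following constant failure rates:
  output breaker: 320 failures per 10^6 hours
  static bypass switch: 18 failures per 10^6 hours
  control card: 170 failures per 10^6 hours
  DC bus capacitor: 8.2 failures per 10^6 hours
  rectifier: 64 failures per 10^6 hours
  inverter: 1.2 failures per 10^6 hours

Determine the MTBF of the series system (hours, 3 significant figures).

1720

Series of exponential components: λ_sys = Σ λ_i
λ_sys = 0.00032 + 0.000018 + 0.00017 + 0.0000082 + 0.000064 + 0.0000012 = 5.8140e-04 /h
MTBF = 1 / λ_sys = 1720 h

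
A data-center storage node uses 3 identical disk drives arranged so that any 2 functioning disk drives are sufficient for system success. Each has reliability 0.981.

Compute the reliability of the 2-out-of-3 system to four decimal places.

R = Σ_{i=2}^{3} C(3,i) p^i (1−p)^{3−i} with p = 0.981
C(3,2)·0.981^2·0.019^1 = 0.054855
C(3,3)·0.981^3·0.019^0 = 0.944076
Sum = 0.9989

0.9989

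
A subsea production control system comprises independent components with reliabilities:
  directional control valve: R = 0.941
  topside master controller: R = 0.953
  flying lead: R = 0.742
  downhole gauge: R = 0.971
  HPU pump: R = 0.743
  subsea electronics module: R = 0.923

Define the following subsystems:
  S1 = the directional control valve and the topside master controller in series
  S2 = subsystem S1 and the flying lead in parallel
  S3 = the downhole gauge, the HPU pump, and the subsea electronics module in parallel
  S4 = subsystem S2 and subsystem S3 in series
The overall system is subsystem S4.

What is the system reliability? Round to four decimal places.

Series (directional control valve and topside master controller): 0.941000 × 0.953000 = 0.896773
Parallel ([0.896773] and flying lead): 1 − (1 − 0.896773)(1 − 0.742000) = 0.973367
Parallel (downhole gauge, HPU pump, and subsea electronics module): 1 − (1 − 0.971000)(1 − 0.743000)(1 − 0.923000) = 0.999426
Series ([0.973367] and [0.999426]): 0.973367 × 0.999426 = 0.9728

0.9728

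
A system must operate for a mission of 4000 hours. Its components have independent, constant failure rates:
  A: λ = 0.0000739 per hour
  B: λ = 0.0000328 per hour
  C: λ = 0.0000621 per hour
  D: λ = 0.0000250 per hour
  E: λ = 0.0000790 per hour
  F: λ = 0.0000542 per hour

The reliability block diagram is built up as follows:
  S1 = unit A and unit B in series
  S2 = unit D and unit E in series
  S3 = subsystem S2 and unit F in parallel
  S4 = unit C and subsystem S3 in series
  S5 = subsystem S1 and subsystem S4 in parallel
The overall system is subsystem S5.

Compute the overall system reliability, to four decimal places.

0.9056

R(A) = exp(−0.0000739 × 4000) = 0.744085
R(B) = exp(−0.0000328 × 4000) = 0.877042
R(C) = exp(−0.0000621 × 4000) = 0.780048
R(D) = exp(−0.0000250 × 4000) = 0.904837
R(E) = exp(−0.0000790 × 4000) = 0.729059
R(F) = exp(−0.0000542 × 4000) = 0.805091
Series (A and B): 0.744085 × 0.877042 = 0.652594
Series (D and E): 0.904837 × 0.729059 = 0.659680
Parallel ([0.659680] and F): 1 − (1 − 0.659680)(1 − 0.805091) = 0.933669
Series (C and [0.933669]): 0.780048 × 0.933669 = 0.728307
Parallel ([0.652594] and [0.728307]): 1 − (1 − 0.652594)(1 − 0.728307) = 0.9056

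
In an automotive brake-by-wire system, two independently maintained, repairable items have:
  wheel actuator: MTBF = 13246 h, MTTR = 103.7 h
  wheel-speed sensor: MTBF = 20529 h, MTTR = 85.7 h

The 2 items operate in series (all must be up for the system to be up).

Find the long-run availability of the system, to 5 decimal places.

0.98811

A(wheel actuator) = MTBF/(MTBF+MTTR) = 13246/(13246+103.7) = 0.992232
A(wheel-speed sensor) = MTBF/(MTBF+MTTR) = 20529/(20529+85.7) = 0.995843
Series availability: 0.992232 × 0.995843 = 0.98811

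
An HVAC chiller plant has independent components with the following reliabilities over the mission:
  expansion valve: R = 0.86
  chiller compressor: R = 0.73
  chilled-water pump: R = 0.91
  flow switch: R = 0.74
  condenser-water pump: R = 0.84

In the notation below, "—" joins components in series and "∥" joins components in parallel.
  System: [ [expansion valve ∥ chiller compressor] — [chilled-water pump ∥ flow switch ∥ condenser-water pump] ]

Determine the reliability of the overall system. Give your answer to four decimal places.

Parallel (expansion valve and chiller compressor): 1 − (1 − 0.860000)(1 − 0.730000) = 0.962200
Parallel (chilled-water pump, flow switch, and condenser-water pump): 1 − (1 − 0.910000)(1 − 0.740000)(1 − 0.840000) = 0.996256
Series ([0.962200] and [0.996256]): 0.962200 × 0.996256 = 0.9586

0.9586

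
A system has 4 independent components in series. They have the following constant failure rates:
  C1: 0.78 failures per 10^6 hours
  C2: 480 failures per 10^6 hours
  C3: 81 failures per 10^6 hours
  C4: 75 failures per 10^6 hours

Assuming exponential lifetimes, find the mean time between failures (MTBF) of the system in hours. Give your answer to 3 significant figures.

Series of exponential components: λ_sys = Σ λ_i
λ_sys = 0.00000078 + 0.00048 + 0.000081 + 0.000075 = 6.3678e-04 /h
MTBF = 1 / λ_sys = 1570 h

1570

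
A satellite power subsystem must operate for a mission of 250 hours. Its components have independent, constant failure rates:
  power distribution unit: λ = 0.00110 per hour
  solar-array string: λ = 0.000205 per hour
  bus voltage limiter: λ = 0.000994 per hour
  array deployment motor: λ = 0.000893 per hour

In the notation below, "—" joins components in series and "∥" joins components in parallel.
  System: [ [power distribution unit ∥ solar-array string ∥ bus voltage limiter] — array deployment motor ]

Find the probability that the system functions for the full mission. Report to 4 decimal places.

0.7978

R(power distribution unit) = exp(−0.00110 × 250) = 0.759572
R(solar-array string) = exp(−0.000205 × 250) = 0.950041
R(bus voltage limiter) = exp(−0.000994 × 250) = 0.779970
R(array deployment motor) = exp(−0.000893 × 250) = 0.799915
Parallel (power distribution unit, solar-array string, and bus voltage limiter): 1 − (1 − 0.759572)(1 − 0.950041)(1 − 0.779970) = 0.997357
Series ([0.997357] and array deployment motor): 0.997357 × 0.799915 = 0.7978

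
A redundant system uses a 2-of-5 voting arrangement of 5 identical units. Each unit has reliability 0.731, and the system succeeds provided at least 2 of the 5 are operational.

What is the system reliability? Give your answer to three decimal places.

0.979

R = Σ_{i=2}^{5} C(5,i) p^i (1−p)^{5−i} with p = 0.731
C(5,2)·0.731^2·0.269^3 = 0.10401
C(5,3)·0.731^3·0.269^2 = 0.28266
C(5,4)·0.731^4·0.269^1 = 0.38405
C(5,5)·0.731^5·0.269^0 = 0.20873
Sum = 0.979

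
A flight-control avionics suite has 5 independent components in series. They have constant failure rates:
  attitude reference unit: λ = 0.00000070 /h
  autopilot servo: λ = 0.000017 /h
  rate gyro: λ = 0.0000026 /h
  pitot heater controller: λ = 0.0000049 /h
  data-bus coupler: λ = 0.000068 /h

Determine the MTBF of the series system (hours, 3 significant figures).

Series of exponential components: λ_sys = Σ λ_i
λ_sys = 0.00000070 + 0.000017 + 0.0000026 + 0.0000049 + 0.000068 = 9.3200e-05 /h
MTBF = 1 / λ_sys = 10700 h

10700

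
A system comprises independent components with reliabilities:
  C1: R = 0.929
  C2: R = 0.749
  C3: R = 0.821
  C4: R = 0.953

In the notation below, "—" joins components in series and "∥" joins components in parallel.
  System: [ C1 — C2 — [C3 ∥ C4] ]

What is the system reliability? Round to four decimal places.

0.6900

Parallel (C3 and C4): 1 − (1 − 0.821000)(1 − 0.953000) = 0.991587
Series (C1, C2, and [0.991587]): 0.929000 × 0.749000 × 0.991587 = 0.6900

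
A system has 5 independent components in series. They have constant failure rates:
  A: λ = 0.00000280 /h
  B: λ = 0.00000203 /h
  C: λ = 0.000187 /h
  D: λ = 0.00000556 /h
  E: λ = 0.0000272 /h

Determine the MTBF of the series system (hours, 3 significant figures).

Series of exponential components: λ_sys = Σ λ_i
λ_sys = 0.00000280 + 0.00000203 + 0.000187 + 0.00000556 + 0.0000272 = 2.2459e-04 /h
MTBF = 1 / λ_sys = 4450 h

4450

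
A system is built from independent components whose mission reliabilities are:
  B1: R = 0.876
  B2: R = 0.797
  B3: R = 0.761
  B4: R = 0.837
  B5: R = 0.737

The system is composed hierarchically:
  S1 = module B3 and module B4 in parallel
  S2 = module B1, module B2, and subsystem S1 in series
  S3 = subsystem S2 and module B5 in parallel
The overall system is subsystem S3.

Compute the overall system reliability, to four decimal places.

Parallel (B3 and B4): 1 − (1 − 0.761000)(1 − 0.837000) = 0.961043
Series (B1, B2, and [0.961043]): 0.876000 × 0.797000 × 0.961043 = 0.670973
Parallel ([0.670973] and B5): 1 − (1 − 0.670973)(1 − 0.737000) = 0.9135

0.9135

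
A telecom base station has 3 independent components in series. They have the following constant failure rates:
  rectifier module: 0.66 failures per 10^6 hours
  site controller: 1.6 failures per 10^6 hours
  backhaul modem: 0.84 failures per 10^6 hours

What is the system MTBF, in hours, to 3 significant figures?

Series of exponential components: λ_sys = Σ λ_i
λ_sys = 0.00000066 + 0.0000016 + 0.00000084 = 3.1000e-06 /h
MTBF = 1 / λ_sys = 323000 h

323000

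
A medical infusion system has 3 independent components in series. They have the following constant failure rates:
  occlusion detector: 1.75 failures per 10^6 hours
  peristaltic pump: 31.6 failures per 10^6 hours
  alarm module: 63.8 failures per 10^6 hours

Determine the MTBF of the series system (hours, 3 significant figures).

10300

Series of exponential components: λ_sys = Σ λ_i
λ_sys = 0.00000175 + 0.0000316 + 0.0000638 = 9.7150e-05 /h
MTBF = 1 / λ_sys = 10300 h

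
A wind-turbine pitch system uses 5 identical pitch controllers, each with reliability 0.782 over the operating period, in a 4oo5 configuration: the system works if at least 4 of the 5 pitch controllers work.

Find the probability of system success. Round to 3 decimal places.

0.700

R = Σ_{i=4}^{5} C(5,i) p^i (1−p)^{5−i} with p = 0.782
C(5,4)·0.782^4·0.218^1 = 0.40762
C(5,5)·0.782^5·0.218^0 = 0.29244
Sum = 0.700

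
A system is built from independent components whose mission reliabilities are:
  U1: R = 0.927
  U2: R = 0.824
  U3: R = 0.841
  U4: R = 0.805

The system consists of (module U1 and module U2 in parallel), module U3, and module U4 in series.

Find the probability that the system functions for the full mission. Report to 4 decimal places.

0.6683

Parallel (U1 and U2): 1 − (1 − 0.927000)(1 − 0.824000) = 0.987152
Series ([0.987152], U3, and U4): 0.987152 × 0.841000 × 0.805000 = 0.6683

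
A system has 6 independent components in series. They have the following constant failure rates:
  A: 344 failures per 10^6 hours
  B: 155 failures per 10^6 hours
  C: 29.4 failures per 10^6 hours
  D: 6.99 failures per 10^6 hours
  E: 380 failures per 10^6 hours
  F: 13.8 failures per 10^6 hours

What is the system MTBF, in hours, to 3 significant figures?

1080

Series of exponential components: λ_sys = Σ λ_i
λ_sys = 0.000344 + 0.000155 + 0.0000294 + 0.00000699 + 0.000380 + 0.0000138 = 9.2919e-04 /h
MTBF = 1 / λ_sys = 1080 h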